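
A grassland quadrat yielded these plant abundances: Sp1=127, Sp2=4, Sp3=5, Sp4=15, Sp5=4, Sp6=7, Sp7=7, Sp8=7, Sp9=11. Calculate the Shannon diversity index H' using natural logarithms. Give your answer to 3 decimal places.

Total N = 127+4+5+15+4+7+7+7+11 = 187, so the proportions are 0.67914, 0.02139, 0.02674, 0.08021, 0.02139, 0.03743, 0.03743, 0.03743, 0.05882 (working shown to 5 dp, full precision carried).
Each pᵢ ln pᵢ term: 0.67914×(-0.38692)=-0.26278, 0.02139×(-3.84481)=-0.08224, 0.02674×(-3.62167)=-0.09684, 0.08021×(-2.52306)=-0.20238, 0.02139×(-3.84481)=-0.08224, 0.03743×(-3.28520)=-0.12298, 0.03743×(-3.28520)=-0.12298, 0.03743×(-3.28520)=-0.12298, 0.05882×(-2.83321)=-0.16666.
Sum = -1.26207, so H' = 1.262.

1.262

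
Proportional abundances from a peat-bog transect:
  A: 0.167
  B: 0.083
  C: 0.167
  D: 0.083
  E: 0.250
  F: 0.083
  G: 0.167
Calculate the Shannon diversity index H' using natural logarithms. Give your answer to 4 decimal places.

1.8630

Each pᵢ ln pᵢ term (working shown to 6 dp, full precision carried): 0.167×(-1.789761)=-0.298890, 0.083×(-2.488915)=-0.206580, 0.167×(-1.789761)=-0.298890, 0.083×(-2.488915)=-0.206580, 0.25×(-1.386294)=-0.346574, 0.083×(-2.488915)=-0.206580, 0.167×(-1.789761)=-0.298890.
Sum = -1.862984, so H' = 1.8630.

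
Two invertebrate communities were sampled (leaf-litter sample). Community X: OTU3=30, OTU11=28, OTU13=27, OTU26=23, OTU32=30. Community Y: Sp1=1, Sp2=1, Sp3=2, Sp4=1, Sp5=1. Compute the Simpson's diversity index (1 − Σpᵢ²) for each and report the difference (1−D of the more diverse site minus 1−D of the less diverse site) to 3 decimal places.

0.020

Community X: N=138, proportions 0.21739, 0.2029, 0.19565, 0.16667, 0.21739, giving 1−D = 0.79826 (working shown to 5 dp, full precision carried).
Community Y: N=6, proportions 0.16667, 0.16667, 0.33333, 0.16667, 0.16667, giving 1−D = 0.77778.
Difference = |0.79826 − 0.77778| = 0.02048, i.e. 0.020 to 3 decimal places.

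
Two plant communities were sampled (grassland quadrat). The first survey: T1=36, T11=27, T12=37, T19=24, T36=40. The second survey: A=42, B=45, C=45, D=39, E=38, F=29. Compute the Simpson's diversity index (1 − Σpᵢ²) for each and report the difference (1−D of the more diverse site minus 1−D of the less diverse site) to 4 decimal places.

0.0373

The first survey: N=164, proportions 0.219512, 0.164634, 0.22561, 0.146341, 0.243902, giving 1−D = 0.792906 (working shown to 6 dp, full precision carried).
The second survey: N=238, proportions 0.176471, 0.189076, 0.189076, 0.163866, 0.159664, 0.121849, giving 1−D = 0.830167.
Difference = |0.792906 − 0.830167| = 0.037261, i.e. 0.0373 to 4 decimal places.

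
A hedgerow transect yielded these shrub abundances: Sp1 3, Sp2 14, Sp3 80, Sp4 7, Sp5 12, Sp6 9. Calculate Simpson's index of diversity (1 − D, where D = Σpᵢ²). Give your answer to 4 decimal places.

Total N = 3+14+80+7+12+9 = 125, so the proportions are 0.024, 0.112, 0.64, 0.056, 0.096, 0.072 (working shown to 6 dp, full precision carried).
D = 0.024² + 0.112² + 0.64² + 0.056² + 0.096² + 0.072² = 0.000576 + 0.012544 + 0.409600 + 0.003136 + 0.009216 + 0.005184 = 0.440256.
So 1 − D = 0.559744, i.e. 0.5597 to 4 decimal places.

0.5597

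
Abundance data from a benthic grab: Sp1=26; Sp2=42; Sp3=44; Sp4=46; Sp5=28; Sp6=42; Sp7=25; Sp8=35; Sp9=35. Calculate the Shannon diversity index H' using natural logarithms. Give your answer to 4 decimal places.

Total N = 26+42+44+46+28+42+25+35+35 = 323, so the proportions are 0.080495, 0.130031, 0.136223, 0.142415, 0.086687, 0.130031, 0.077399, 0.108359, 0.108359 (working shown to 6 dp, full precision carried).
Each pᵢ ln pᵢ term: 0.080495×(-2.519556)=-0.202813, 0.130031×(-2.039983)=-0.265261, 0.136223×(-1.993463)=-0.271555, 0.142415×(-1.949011)=-0.277568, 0.086687×(-2.445448)=-0.211989, 0.130031×(-2.039983)=-0.265261, 0.077399×(-2.558776)=-0.198048, 0.108359×(-2.222304)=-0.240807, 0.108359×(-2.222304)=-0.240807.
Sum = -2.174109, so H' = 2.1741.

2.1741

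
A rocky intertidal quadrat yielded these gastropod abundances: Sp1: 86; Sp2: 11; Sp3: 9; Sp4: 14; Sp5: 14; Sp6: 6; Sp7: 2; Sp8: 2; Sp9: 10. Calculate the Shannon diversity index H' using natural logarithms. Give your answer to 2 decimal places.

1.53

Total N = 86+11+9+14+14+6+2+2+10 = 154, so the proportions are 0.5584, 0.0714, 0.0584, 0.0909, 0.0909, 0.039, 0.013, 0.013, 0.0649 (working shown to 4 dp, full precision carried).
Each pᵢ ln pᵢ term: 0.5584×(-0.5826)=-0.3254, 0.0714×(-2.6391)=-0.1885, 0.0584×(-2.8397)=-0.1660, 0.0909×(-2.3979)=-0.2180, 0.0909×(-2.3979)=-0.2180, 0.039×(-3.2452)=-0.1264, 0.013×(-4.3438)=-0.0564, 0.013×(-4.3438)=-0.0564, 0.0649×(-2.7344)=-0.1776.
Sum = -1.5326, so H' = 1.53.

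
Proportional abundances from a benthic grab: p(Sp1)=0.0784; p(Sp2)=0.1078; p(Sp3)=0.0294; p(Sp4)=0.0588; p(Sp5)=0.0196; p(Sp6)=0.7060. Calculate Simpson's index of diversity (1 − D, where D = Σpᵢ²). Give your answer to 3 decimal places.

D = 0.0784² + 0.1078² + 0.0294² + 0.0588² + 0.0196² + 0.706² = 0.00615 + 0.01162 + 0.00086 + 0.00346 + 0.00038 + 0.49844 = 0.52091 (working shown to 5 dp, full precision carried).
So 1 − D = 0.47909, i.e. 0.479 to 3 decimal places.

0.479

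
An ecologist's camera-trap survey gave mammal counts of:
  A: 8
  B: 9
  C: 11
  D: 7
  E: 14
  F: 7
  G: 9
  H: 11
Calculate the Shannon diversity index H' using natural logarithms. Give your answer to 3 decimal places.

2.053

Total N = 8+9+11+7+14+7+9+11 = 76, so the proportions are 0.10526, 0.11842, 0.14474, 0.09211, 0.18421, 0.09211, 0.11842, 0.14474 (working shown to 5 dp, full precision carried).
Each pᵢ ln pᵢ term: 0.10526×(-2.25129)=-0.23698, 0.11842×(-2.13351)=-0.25265, 0.14474×(-1.93284)=-0.27975, 0.09211×(-2.38482)=-0.21965, 0.18421×(-1.69168)=-0.31162, 0.09211×(-2.38482)=-0.21965, 0.11842×(-2.13351)=-0.25265, 0.14474×(-1.93284)=-0.27975.
Sum = -2.05272, so H' = 2.053.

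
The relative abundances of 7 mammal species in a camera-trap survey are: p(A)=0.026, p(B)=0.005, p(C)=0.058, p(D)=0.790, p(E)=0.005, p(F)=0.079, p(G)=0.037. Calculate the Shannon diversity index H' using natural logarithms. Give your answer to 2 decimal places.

Each pᵢ ln pᵢ term (working shown to 4 dp, full precision carried): 0.026×(-3.6497)=-0.0949, 0.005×(-5.2983)=-0.0265, 0.058×(-2.8473)=-0.1651, 0.79×(-0.2357)=-0.1862, 0.005×(-5.2983)=-0.0265, 0.079×(-2.5383)=-0.2005, 0.037×(-3.2968)=-0.1220.
Sum = -0.8217, so H' = 0.82.

0.82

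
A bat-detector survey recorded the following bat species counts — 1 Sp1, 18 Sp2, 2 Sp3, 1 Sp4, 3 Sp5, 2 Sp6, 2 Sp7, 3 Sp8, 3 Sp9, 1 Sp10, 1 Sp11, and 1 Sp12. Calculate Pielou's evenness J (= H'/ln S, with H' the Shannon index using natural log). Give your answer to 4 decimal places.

Total N = 1+18+2+1+3+2+2+3+3+1+1+1 = 38, so the proportions are 0.026316, 0.473684, 0.052632, 0.026316, 0.078947, 0.052632, 0.052632, 0.078947, 0.078947, 0.026316, 0.026316, 0.026316 (working shown to 6 dp, full precision carried).
H' = −Σ pᵢ ln pᵢ = −((-0.095726) + (-0.353944) + (-0.154970) + (-0.095726) + (-0.200445) + (-0.154970) + (-0.154970) + (-0.200445) + (-0.200445) + (-0.095726) + (-0.095726) + (-0.095726)) = 1.898821.
With S = 12 species, ln S = 2.484907, so J = 1.898821/2.484907 = 0.764142, i.e. 0.7641 to 4 decimal places.

0.7641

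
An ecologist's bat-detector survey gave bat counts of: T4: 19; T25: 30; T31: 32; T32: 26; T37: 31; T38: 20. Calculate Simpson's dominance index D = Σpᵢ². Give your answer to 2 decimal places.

0.17

Total N = 19+30+32+26+31+20 = 158, so the proportions are 0.1203, 0.1899, 0.2025, 0.1646, 0.1962, 0.1266 (working shown to 4 dp, full precision carried).
D = 0.1203² + 0.1899² + 0.2025² + 0.1646² + 0.1962² + 0.1266² = 0.0145 + 0.0361 + 0.0410 + 0.0271 + 0.0385 + 0.0160 = 0.1731.
To 2 decimal places, D = 0.17.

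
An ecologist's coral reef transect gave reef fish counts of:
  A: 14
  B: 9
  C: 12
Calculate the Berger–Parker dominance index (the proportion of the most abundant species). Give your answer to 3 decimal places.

0.400

Total N = 14+9+12 = 35, so the proportions are 0.4, 0.25714, 0.34286 (working shown to 5 dp, full precision carried).
The largest proportion is 0.4, i.e. d = 0.400 to 3 decimal places.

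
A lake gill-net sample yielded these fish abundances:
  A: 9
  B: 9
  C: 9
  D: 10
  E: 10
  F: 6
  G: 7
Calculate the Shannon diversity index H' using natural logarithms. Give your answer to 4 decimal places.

Total N = 9+9+9+10+10+6+7 = 60, so the proportions are 0.15, 0.15, 0.15, 0.166667, 0.166667, 0.1, 0.116667 (working shown to 6 dp, full precision carried).
Each pᵢ ln pᵢ term: 0.15×(-1.897120)=-0.284568, 0.15×(-1.897120)=-0.284568, 0.15×(-1.897120)=-0.284568, 0.166667×(-1.791759)=-0.298627, 0.166667×(-1.791759)=-0.298627, 0.1×(-2.302585)=-0.230259, 0.116667×(-2.148434)=-0.250651.
Sum = -1.931866, so H' = 1.9319.

1.9319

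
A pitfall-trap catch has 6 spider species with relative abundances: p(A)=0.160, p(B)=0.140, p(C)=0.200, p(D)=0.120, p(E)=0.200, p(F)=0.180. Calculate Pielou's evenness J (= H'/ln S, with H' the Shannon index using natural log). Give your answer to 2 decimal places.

H' = −Σ pᵢ ln pᵢ = −((-0.2932) + (-0.2753) + (-0.3219) + (-0.2544) + (-0.3219) + (-0.3087)) = 1.7753 (working shown to 4 dp, full precision carried).
With S = 6 species, ln S = 1.7918, so J = 1.7753/1.7918 = 0.9908, i.e. 0.99 to 2 decimal places.

0.99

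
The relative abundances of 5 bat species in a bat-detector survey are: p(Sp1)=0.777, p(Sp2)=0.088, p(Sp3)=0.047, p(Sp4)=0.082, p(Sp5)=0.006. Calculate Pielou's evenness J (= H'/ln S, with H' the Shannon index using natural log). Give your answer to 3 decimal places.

H' = −Σ pᵢ ln pᵢ = −((-0.19605) + (-0.21388) + (-0.14371) + (-0.20508) + (-0.03070)) = 0.78941 (working shown to 5 dp, full precision carried).
With S = 5 species, ln S = 1.60944, so J = 0.78941/1.60944 = 0.49049, i.e. 0.490 to 3 decimal places.

0.490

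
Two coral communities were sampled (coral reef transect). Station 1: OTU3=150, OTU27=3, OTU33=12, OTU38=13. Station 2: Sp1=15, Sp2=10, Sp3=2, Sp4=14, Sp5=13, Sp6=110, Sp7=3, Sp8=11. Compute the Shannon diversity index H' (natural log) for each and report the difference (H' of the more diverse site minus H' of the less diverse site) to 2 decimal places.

Station 1: N=178, proportions 0.8427, 0.01685, 0.06742, 0.07303, giving H' = 0.58597 (working shown to 5 dp, full precision carried).
Station 2: N=178, proportions 0.08427, 0.05618, 0.01124, 0.07865, 0.07303, 0.61798, 0.01685, 0.0618, giving H' = 1.35004.
Difference = |0.58597 − 1.35004| = 0.76407, i.e. 0.76 to 2 decimal places.

0.76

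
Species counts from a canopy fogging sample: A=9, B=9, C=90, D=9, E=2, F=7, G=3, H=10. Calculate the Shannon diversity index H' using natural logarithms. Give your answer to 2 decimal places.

1.30

Total N = 9+9+90+9+2+7+3+10 = 139, so the proportions are 0.0647, 0.0647, 0.6475, 0.0647, 0.0144, 0.0504, 0.0216, 0.0719 (working shown to 4 dp, full precision carried).
Each pᵢ ln pᵢ term: 0.0647×(-2.7372)=-0.1772, 0.0647×(-2.7372)=-0.1772, 0.6475×(-0.4347)=-0.2814, 0.0647×(-2.7372)=-0.1772, 0.0144×(-4.2413)=-0.0610, 0.0504×(-2.9886)=-0.1505, 0.0216×(-3.8359)=-0.0828, 0.0719×(-2.6319)=-0.1893.
Sum = -1.2968, so H' = 1.30.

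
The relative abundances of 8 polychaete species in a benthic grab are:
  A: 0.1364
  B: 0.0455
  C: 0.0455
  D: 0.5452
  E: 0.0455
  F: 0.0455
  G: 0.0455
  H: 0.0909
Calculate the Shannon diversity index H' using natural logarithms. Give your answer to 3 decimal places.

1.523

Each pᵢ ln pᵢ term (working shown to 5 dp, full precision carried): 0.1364×(-1.99216)=-0.27173, 0.0455×(-3.09004)=-0.14060, 0.0455×(-3.09004)=-0.14060, 0.5452×(-0.60660)=-0.33072, 0.0455×(-3.09004)=-0.14060, 0.0455×(-3.09004)=-0.14060, 0.0455×(-3.09004)=-0.14060, 0.0909×(-2.39800)=-0.21798.
Sum = -1.52341, so H' = 1.523.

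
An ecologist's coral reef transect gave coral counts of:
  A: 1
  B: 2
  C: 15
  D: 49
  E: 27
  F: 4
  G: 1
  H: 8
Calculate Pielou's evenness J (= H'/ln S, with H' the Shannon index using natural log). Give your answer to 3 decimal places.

0.702

Total N = 1+2+15+49+27+4+1+8 = 107, so the proportions are 0.00935, 0.01869, 0.14019, 0.45794, 0.25234, 0.03738, 0.00935, 0.07477 (working shown to 5 dp, full precision carried).
H' = −Σ pᵢ ln pᵢ = −((-0.04367) + (-0.07439) + (-0.27544) + (-0.35766) + (-0.34747) + (-0.12286) + (-0.04367) + (-0.19390)) = 1.45905.
With S = 8 species, ln S = 2.07944, so J = 1.45905/2.07944 = 0.70165, i.e. 0.702 to 3 decimal places.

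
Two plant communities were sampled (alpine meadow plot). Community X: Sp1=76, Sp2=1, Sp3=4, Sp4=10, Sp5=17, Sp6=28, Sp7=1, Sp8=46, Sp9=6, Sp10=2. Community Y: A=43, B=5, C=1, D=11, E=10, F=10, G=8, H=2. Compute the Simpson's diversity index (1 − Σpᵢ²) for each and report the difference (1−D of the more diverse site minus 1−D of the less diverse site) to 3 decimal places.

0.029

Community X: N=191, proportions 0.39791, 0.00524, 0.02094, 0.05236, 0.08901, 0.1466, 0.00524, 0.24084, 0.03141, 0.01047, giving 1−D = 0.74992 (working shown to 5 dp, full precision carried).
Community Y: N=90, proportions 0.47778, 0.05556, 0.01111, 0.12222, 0.11111, 0.11111, 0.08889, 0.02222, giving 1−D = 0.72049.
Difference = |0.74992 − 0.72049| = 0.02943, i.e. 0.029 to 3 decimal places.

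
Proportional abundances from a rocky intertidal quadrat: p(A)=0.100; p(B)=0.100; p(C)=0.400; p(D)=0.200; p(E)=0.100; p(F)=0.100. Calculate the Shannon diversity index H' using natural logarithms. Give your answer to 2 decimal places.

Each pᵢ ln pᵢ term (working shown to 4 dp, full precision carried): 0.1×(-2.3026)=-0.2303, 0.1×(-2.3026)=-0.2303, 0.4×(-0.9163)=-0.3665, 0.2×(-1.6094)=-0.3219, 0.1×(-2.3026)=-0.2303, 0.1×(-2.3026)=-0.2303.
Sum = -1.6094, so H' = 1.61.

1.61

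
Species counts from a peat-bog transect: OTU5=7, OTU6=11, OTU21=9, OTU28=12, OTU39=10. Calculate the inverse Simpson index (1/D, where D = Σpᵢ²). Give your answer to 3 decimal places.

Total N = 7+11+9+12+10 = 49, so the proportions are 0.1428571, 0.2244898, 0.1836735, 0.244898, 0.2040816 (working shown to 7 dp, full precision carried).
D = 0.1428571² + 0.2244898² + 0.1836735² + 0.244898² + 0.2040816² = 0.0204082 + 0.0503957 + 0.0337359 + 0.0599750 + 0.0416493 = 0.2061641.
So 1/D = 4.85051, i.e. 4.851 to 3 decimal places.

4.851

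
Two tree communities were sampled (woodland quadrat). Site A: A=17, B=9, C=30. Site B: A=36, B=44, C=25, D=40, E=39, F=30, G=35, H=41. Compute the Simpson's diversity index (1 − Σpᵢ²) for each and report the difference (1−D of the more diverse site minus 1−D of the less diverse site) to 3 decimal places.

0.277

Site A: N=56, proportions 0.303571, 0.160714, 0.535714, giving 1−D = 0.595026 (working shown to 6 dp, full precision carried).
Site B: N=290, proportions 0.124138, 0.151724, 0.086207, 0.137931, 0.134483, 0.103448, 0.12069, 0.141379, giving 1−D = 0.871772.
Difference = |0.595026 − 0.871772| = 0.276746, i.e. 0.277 to 3 decimal places.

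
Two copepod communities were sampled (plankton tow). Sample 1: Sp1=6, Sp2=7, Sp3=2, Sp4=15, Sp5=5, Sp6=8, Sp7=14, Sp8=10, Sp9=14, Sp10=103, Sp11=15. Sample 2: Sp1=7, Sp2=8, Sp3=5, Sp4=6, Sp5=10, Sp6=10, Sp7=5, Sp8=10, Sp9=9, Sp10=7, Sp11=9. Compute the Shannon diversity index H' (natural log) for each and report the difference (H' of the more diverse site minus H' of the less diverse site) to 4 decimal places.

Sample 1: N=199, proportions 0.030151, 0.035176, 0.01005, 0.075377, 0.025126, 0.040201, 0.070352, 0.050251, 0.070352, 0.517588, 0.075377, giving H' = 1.745672 (working shown to 6 dp, full precision carried).
Sample 2: N=86, proportions 0.081395, 0.093023, 0.05814, 0.069767, 0.116279, 0.116279, 0.05814, 0.116279, 0.104651, 0.081395, 0.104651, giving H' = 2.368873.
Difference = |1.745672 − 2.368873| = 0.623201, i.e. 0.6232 to 4 decimal places.

0.6232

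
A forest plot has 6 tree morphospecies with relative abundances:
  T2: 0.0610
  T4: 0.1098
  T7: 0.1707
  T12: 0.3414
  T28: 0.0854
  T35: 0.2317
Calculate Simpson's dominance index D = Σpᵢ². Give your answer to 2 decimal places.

0.22

D = 0.061² + 0.1098² + 0.1707² + 0.3414² + 0.0854² + 0.2317² = 0.0037 + 0.0121 + 0.0291 + 0.1166 + 0.0073 + 0.0537 = 0.2224 (working shown to 4 dp, full precision carried).
To 2 decimal places, D = 0.22.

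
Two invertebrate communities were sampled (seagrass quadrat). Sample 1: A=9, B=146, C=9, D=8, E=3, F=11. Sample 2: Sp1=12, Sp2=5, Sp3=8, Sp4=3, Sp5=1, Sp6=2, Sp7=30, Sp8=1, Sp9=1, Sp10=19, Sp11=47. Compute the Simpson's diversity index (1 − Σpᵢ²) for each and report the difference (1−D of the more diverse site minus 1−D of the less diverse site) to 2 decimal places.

Sample 1: N=186, proportions 0.0484, 0.7849, 0.0484, 0.043, 0.0161, 0.0591, giving 1−D = 0.3736 (working shown to 4 dp, full precision carried).
Sample 2: N=129, proportions 0.093, 0.0388, 0.062, 0.0233, 0.0078, 0.0155, 0.2326, 0.0078, 0.0078, 0.1473, 0.3643, giving 1−D = 0.7765.
Difference = |0.3736 − 0.7765| = 0.4029, i.e. 0.40 to 2 decimal places.

0.40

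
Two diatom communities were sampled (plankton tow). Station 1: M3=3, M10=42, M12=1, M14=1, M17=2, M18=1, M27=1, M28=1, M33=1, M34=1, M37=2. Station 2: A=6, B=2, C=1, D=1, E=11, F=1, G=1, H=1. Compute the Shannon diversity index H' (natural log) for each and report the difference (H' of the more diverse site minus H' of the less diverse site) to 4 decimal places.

0.4596

Station 1: N=56, proportions 0.05357143, 0.75, 0.01785714, 0.01785714, 0.03571429, 0.01785714, 0.01785714, 0.01785714, 0.01785714, 0.01785714, 0.03571429, giving H' = 1.11373473 (working shown to 8 dp, full precision carried).
Station 2: N=24, proportions 0.25, 0.08333333, 0.04166667, 0.04166667, 0.45833333, 0.04166667, 0.04166667, 0.04166667, giving H' = 1.57331636.
Difference = |1.11373473 − 1.57331636| = 0.45958163, i.e. 0.4596 to 4 decimal places.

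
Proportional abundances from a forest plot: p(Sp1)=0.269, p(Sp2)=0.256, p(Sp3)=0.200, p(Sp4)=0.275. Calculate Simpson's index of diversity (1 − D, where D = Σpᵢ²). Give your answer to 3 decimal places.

0.746

D = 0.269² + 0.256² + 0.2² + 0.275² = 0.07236 + 0.06554 + 0.04000 + 0.07563 = 0.25352 (working shown to 5 dp, full precision carried).
So 1 − D = 0.74648, i.e. 0.746 to 3 decimal places.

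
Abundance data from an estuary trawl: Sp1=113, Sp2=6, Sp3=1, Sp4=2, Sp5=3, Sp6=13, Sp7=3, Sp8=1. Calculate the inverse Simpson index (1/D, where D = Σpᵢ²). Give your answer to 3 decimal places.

Total N = 113+6+1+2+3+13+3+1 = 142, so the proportions are 0.795775, 0.042254, 0.007042, 0.014085, 0.021127, 0.091549, 0.021127, 0.007042 (working shown to 6 dp, full precision carried).
D = 0.795775² + 0.042254² + 0.007042² + 0.014085² + 0.021127² + 0.091549² + 0.021127² + 0.007042² = 0.633257 + 0.001785 + 0.000050 + 0.000198 + 0.000446 + 0.008381 + 0.000446 + 0.000050 = 0.644614.
So 1/D = 1.55132, i.e. 1.551 to 3 decimal places.

1.551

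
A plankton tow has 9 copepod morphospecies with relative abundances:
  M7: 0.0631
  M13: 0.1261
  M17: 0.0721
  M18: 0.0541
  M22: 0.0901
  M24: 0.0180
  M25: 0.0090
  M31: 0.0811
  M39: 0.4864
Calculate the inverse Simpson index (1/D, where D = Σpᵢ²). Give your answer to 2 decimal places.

D = 0.0631² + 0.1261² + 0.0721² + 0.0541² + 0.0901² + 0.018² + 0.009² + 0.0811² + 0.4864² = 0.003982 + 0.015901 + 0.005198 + 0.002927 + 0.008118 + 0.000324 + 0.000081 + 0.006577 + 0.236585 = 0.279693 (working shown to 6 dp, full precision carried).
So 1/D = 3.5753, i.e. 3.58 to 2 decimal places.

3.58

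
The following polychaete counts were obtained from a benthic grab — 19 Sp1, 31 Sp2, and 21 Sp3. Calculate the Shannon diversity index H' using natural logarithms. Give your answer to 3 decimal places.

1.075

Total N = 19+31+21 = 71, so the proportions are 0.26761, 0.43662, 0.29577 (working shown to 5 dp, full precision carried).
Each pᵢ ln pᵢ term: 0.26761×(-1.31824)=-0.35277, 0.43662×(-0.82869)=-0.36182, 0.29577×(-1.21816)=-0.36030.
Sum = -1.07489, so H' = 1.075.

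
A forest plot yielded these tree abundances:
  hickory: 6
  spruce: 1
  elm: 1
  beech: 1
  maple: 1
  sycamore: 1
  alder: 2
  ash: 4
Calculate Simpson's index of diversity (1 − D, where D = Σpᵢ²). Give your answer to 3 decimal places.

Total N = 6+1+1+1+1+1+2+4 = 17, so the proportions are 0.35294, 0.05882, 0.05882, 0.05882, 0.05882, 0.05882, 0.11765, 0.23529 (working shown to 5 dp, full precision carried).
D = 0.35294² + 0.05882² + 0.05882² + 0.05882² + 0.05882² + 0.05882² + 0.11765² + 0.23529² = 0.12457 + 0.00346 + 0.00346 + 0.00346 + 0.00346 + 0.00346 + 0.01384 + 0.05536 = 0.21107.
So 1 − D = 0.78893, i.e. 0.789 to 3 decimal places.

0.789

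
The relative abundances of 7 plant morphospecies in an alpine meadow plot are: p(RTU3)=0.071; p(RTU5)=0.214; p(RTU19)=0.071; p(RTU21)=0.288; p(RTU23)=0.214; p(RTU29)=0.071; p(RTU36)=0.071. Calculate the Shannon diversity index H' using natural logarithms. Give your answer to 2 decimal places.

1.77

Each pᵢ ln pᵢ term (working shown to 4 dp, full precision carried): 0.071×(-2.6451)=-0.1878, 0.214×(-1.5418)=-0.3299, 0.071×(-2.6451)=-0.1878, 0.288×(-1.2448)=-0.3585, 0.214×(-1.5418)=-0.3299, 0.071×(-2.6451)=-0.1878, 0.071×(-2.6451)=-0.1878.
Sum = -1.7696, so H' = 1.77.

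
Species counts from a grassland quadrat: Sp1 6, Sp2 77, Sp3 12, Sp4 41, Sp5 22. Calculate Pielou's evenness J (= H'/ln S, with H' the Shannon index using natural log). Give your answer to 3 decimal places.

Total N = 6+77+12+41+22 = 158, so the proportions are 0.03797, 0.48734, 0.07595, 0.25949, 0.13924 (working shown to 5 dp, full precision carried).
H' = −Σ pᵢ ln pᵢ = −((-0.12421) + (-0.35030) + (-0.19577) + (-0.35006) + (-0.27452)) = 1.29486.
With S = 5 species, ln S = 1.60944, so J = 1.29486/1.60944 = 0.80454, i.e. 0.805 to 3 decimal places.

0.805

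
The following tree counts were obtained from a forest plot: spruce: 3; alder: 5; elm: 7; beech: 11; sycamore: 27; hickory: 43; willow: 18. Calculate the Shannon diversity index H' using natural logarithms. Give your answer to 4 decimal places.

Total N = 3+5+7+11+27+43+18 = 114, so the proportions are 0.026316, 0.04386, 0.061404, 0.096491, 0.236842, 0.377193, 0.157895 (working shown to 6 dp, full precision carried).
Each pᵢ ln pᵢ term: 0.026316×(-3.637586)=-0.095726, 0.04386×(-3.126761)=-0.137139, 0.061404×(-2.790288)=-0.171333, 0.096491×(-2.338303)=-0.225626, 0.236842×(-1.440362)=-0.341138, 0.377193×(-0.974998)=-0.367763, 0.157895×(-1.845827)=-0.291446.
Sum = -1.630171, so H' = 1.6302.

1.6302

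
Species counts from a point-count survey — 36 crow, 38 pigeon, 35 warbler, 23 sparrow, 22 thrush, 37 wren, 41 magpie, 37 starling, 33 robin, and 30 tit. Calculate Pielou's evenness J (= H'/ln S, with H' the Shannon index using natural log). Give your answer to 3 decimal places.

Total N = 36+38+35+23+22+37+41+37+33+30 = 332, so the proportions are 0.10843, 0.11446, 0.10542, 0.06928, 0.06627, 0.11145, 0.12349, 0.11145, 0.0994, 0.09036 (working shown to 5 dp, full precision carried).
H' = −Σ pᵢ ln pᵢ = −((-0.24090) + (-0.24809) + (-0.23718) + (-0.18494) + (-0.17985) + (-0.24454) + (-0.25830) + (-0.24454) + (-0.22947) + (-0.21722)) = 2.28503.
With S = 10 species, ln S = 2.30259, so J = 2.28503/2.30259 = 0.99237, i.e. 0.992 to 3 decimal places.

0.992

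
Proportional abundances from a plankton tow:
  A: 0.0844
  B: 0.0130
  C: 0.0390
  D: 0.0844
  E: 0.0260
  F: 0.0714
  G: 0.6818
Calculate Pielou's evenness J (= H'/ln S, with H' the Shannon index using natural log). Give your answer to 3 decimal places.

0.588

H' = −Σ pᵢ ln pᵢ = −((-0.20865) + (-0.05646) + (-0.12652) + (-0.20865) + (-0.09489) + (-0.18846) + (-0.26114)) = 1.14478 (working shown to 5 dp, full precision carried).
With S = 7 species, ln S = 1.94591, so J = 1.14478/1.94591 = 0.58830, i.e. 0.588 to 3 decimal places.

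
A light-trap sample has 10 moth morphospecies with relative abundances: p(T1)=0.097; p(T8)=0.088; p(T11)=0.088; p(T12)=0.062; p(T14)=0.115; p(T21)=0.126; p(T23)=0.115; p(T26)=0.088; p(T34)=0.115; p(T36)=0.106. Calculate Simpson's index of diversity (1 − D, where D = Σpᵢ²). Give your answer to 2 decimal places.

D = 0.097² + 0.088² + 0.088² + 0.062² + 0.115² + 0.126² + 0.115² + 0.088² + 0.115² + 0.106² = 0.0094 + 0.0077 + 0.0077 + 0.0038 + 0.0132 + 0.0159 + 0.0132 + 0.0077 + 0.0132 + 0.0112 = 0.1033 (working shown to 4 dp, full precision carried).
So 1 − D = 0.8967, i.e. 0.90 to 2 decimal places.

0.90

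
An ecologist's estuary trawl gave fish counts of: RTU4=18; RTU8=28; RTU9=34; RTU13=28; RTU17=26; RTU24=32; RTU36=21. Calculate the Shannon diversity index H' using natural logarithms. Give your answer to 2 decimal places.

Total N = 18+28+34+28+26+32+21 = 187, so the proportions are 0.0963, 0.1497, 0.1818, 0.1497, 0.139, 0.1711, 0.1123 (working shown to 4 dp, full precision carried).
Each pᵢ ln pᵢ term: 0.0963×(-2.3407)=-0.2253, 0.1497×(-1.8989)=-0.2843, 0.1818×(-1.7047)=-0.3100, 0.1497×(-1.8989)=-0.2843, 0.139×(-1.9730)=-0.2743, 0.1711×(-1.7654)=-0.3021, 0.1123×(-2.1866)=-0.2456.
Sum = -1.9259, so H' = 1.93.

1.93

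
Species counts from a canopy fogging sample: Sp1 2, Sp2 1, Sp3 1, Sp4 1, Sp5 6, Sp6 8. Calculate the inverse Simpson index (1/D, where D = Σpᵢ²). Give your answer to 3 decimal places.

3.374

Total N = 2+1+1+1+6+8 = 19, so the proportions are 0.1052632, 0.0526316, 0.0526316, 0.0526316, 0.3157895, 0.4210526 (working shown to 7 dp, full precision carried).
D = 0.1052632² + 0.0526316² + 0.0526316² + 0.0526316² + 0.3157895² + 0.4210526² = 0.0110803 + 0.0027701 + 0.0027701 + 0.0027701 + 0.0997230 + 0.1772853 = 0.2963989.
So 1/D = 3.37383, i.e. 3.374 to 3 decimal places.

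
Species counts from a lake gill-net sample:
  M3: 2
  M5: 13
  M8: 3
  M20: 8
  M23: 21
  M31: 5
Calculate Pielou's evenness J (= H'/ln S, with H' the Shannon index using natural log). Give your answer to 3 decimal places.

Total N = 2+13+3+8+21+5 = 52, so the proportions are 0.03846, 0.25, 0.05769, 0.15385, 0.40385, 0.09615 (working shown to 5 dp, full precision carried).
H' = −Σ pᵢ ln pᵢ = −((-0.12531) + (-0.34657) + (-0.16457) + (-0.28797) + (-0.36618) + (-0.22517)) = 1.51578.
With S = 6 species, ln S = 1.79176, so J = 1.51578/1.79176 = 0.84597, i.e. 0.846 to 3 decimal places.

0.846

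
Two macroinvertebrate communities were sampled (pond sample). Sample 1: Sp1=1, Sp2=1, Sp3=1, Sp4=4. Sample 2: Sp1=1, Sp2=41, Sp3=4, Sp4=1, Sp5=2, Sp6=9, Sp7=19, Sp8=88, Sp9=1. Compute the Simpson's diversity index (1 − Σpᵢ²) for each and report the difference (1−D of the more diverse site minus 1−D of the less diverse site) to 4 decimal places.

0.0288

Sample 1: N=7, proportions 0.1428571, 0.1428571, 0.1428571, 0.5714286, giving 1−D = 0.6122449 (working shown to 7 dp, full precision carried).
Sample 2: N=166, proportions 0.0060241, 0.246988, 0.0240964, 0.0060241, 0.0120482, 0.0542169, 0.1144578, 0.5301205, 0.0060241, giving 1−D = 0.6410945.
Difference = |0.6122449 − 0.6410945| = 0.0288496, i.e. 0.0288 to 4 decimal places.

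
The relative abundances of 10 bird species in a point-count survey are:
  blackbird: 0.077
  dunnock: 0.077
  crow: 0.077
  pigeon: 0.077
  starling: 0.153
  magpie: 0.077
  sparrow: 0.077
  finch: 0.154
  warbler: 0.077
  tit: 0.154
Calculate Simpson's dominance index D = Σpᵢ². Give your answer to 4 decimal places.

0.1123

D = 0.077² + 0.077² + 0.077² + 0.077² + 0.153² + 0.077² + 0.077² + 0.154² + 0.077² + 0.154² = 0.005929 + 0.005929 + 0.005929 + 0.005929 + 0.023409 + 0.005929 + 0.005929 + 0.023716 + 0.005929 + 0.023716 = 0.112344 (working shown to 6 dp, full precision carried).
To 4 decimal places, D = 0.1123.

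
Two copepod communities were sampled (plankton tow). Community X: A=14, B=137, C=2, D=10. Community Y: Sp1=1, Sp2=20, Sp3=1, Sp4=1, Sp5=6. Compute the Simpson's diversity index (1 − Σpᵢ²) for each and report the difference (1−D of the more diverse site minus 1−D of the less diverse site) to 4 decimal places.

Community X: N=163, proportions 0.0858896, 0.8404908, 0.0122699, 0.0613497, giving 1−D = 0.2822839 (working shown to 7 dp, full precision carried).
Community Y: N=29, proportions 0.0344828, 0.6896552, 0.0344828, 0.0344828, 0.2068966, giving 1−D = 0.4780024.
Difference = |0.2822839 − 0.4780024| = 0.1957185, i.e. 0.1957 to 4 decimal places.

0.1957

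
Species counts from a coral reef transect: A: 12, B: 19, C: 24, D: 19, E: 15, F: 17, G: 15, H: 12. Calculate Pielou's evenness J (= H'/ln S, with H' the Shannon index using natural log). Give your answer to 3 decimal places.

0.988

Total N = 12+19+24+19+15+17+15+12 = 133, so the proportions are 0.09023, 0.14286, 0.18045, 0.14286, 0.11278, 0.12782, 0.11278, 0.09023 (working shown to 5 dp, full precision carried).
H' = −Σ pᵢ ln pᵢ = −((-0.21703) + (-0.27799) + (-0.30899) + (-0.27799) + (-0.24612) + (-0.26294) + (-0.24612) + (-0.21703)) = 2.05421.
With S = 8 species, ln S = 2.07944, so J = 2.05421/2.07944 = 0.98787, i.e. 0.988 to 3 decimal places.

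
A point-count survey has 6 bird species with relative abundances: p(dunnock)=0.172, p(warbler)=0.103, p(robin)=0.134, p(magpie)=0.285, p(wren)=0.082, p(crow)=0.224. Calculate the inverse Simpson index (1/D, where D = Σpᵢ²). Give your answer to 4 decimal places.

D = 0.172² + 0.103² + 0.134² + 0.285² + 0.082² + 0.224² = 0.02958400 + 0.01060900 + 0.01795600 + 0.08122500 + 0.00672400 + 0.05017600 = 0.19627400 (working shown to 8 dp, full precision carried).
So 1/D = 5.094918, i.e. 5.0949 to 4 decimal places.

5.0949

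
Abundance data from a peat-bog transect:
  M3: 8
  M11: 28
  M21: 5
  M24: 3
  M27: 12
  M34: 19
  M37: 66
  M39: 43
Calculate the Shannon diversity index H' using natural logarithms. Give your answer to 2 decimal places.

1.71

Total N = 8+28+5+3+12+19+66+43 = 184, so the proportions are 0.0435, 0.1522, 0.0272, 0.0163, 0.0652, 0.1033, 0.3587, 0.2337 (working shown to 4 dp, full precision carried).
Each pᵢ ln pᵢ term: 0.0435×(-3.1355)=-0.1363, 0.1522×(-1.8827)=-0.2865, 0.0272×(-3.6055)=-0.0980, 0.0163×(-4.1163)=-0.0671, 0.0652×(-2.7300)=-0.1780, 0.1033×(-2.2705)=-0.2345, 0.3587×(-1.0253)=-0.3678, 0.2337×(-1.4537)=-0.3397.
Sum = -1.7079, so H' = 1.71.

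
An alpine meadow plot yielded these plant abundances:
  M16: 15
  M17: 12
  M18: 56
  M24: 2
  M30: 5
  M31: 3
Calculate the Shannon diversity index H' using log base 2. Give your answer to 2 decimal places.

1.75

Total N = 15+12+56+2+5+3 = 93, so the proportions are 0.1613, 0.129, 0.6022, 0.0215, 0.0538, 0.0323 (working shown to 4 dp, full precision carried).
Each pᵢ log₂ pᵢ term: 0.1613×(-2.6323)=-0.4246, 0.129×(-2.9542)=-0.3812, 0.6022×(-0.7318)=-0.4407, 0.0215×(-5.5392)=-0.1191, 0.0538×(-4.2172)=-0.2267, 0.0323×(-4.9542)=-0.1598.
Sum = -1.7521, so H' = 1.75.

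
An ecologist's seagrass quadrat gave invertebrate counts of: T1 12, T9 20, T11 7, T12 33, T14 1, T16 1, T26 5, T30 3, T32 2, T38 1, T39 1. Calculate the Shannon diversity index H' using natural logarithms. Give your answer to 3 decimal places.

Total N = 12+20+7+33+1+1+5+3+2+1+1 = 86, so the proportions are 0.13953, 0.23256, 0.0814, 0.38372, 0.01163, 0.01163, 0.05814, 0.03488, 0.02326, 0.01163, 0.01163 (working shown to 5 dp, full precision carried).
Each pᵢ ln pᵢ term: 0.13953×(-1.96944)=-0.27481, 0.23256×(-1.45862)=-0.33921, 0.0814×(-2.50844)=-0.20418, 0.38372×(-0.95784)=-0.36754, 0.01163×(-4.45435)=-0.05179, 0.01163×(-4.45435)=-0.05179, 0.05814×(-2.84491)=-0.16540, 0.03488×(-3.35574)=-0.11706, 0.02326×(-3.76120)=-0.08747, 0.01163×(-4.45435)=-0.05179, 0.01163×(-4.45435)=-0.05179.
Sum = -1.76285, so H' = 1.763.

1.763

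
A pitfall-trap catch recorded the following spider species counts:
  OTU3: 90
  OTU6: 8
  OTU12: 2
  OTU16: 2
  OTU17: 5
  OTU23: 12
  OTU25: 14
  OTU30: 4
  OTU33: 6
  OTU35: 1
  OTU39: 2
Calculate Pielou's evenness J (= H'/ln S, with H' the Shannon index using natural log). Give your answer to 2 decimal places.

0.60

Total N = 90+8+2+2+5+12+14+4+6+1+2 = 146, so the proportions are 0.6164, 0.0548, 0.0137, 0.0137, 0.0342, 0.0822, 0.0959, 0.0274, 0.0411, 0.0068, 0.0137 (working shown to 4 dp, full precision carried).
H' = −Σ pᵢ ln pᵢ = −((-0.2982) + (-0.1591) + (-0.0588) + (-0.0588) + (-0.1156) + (-0.2054) + (-0.2248) + (-0.0986) + (-0.1312) + (-0.0341) + (-0.0588)) = 1.4433.
With S = 11 species, ln S = 2.3979, so J = 1.4433/2.3979 = 0.6019, i.e. 0.60 to 2 decimal places.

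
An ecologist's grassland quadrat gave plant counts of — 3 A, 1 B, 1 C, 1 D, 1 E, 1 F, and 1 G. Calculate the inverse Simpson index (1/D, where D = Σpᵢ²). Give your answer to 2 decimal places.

5.40

Total N = 3+1+1+1+1+1+1 = 9, so the proportions are 0.333333, 0.111111, 0.111111, 0.111111, 0.111111, 0.111111, 0.111111 (working shown to 6 dp, full precision carried).
D = 0.333333² + 0.111111² + 0.111111² + 0.111111² + 0.111111² + 0.111111² + 0.111111² = 0.111111 + 0.012346 + 0.012346 + 0.012346 + 0.012346 + 0.012346 + 0.012346 = 0.185185.
So 1/D = 5.4000, i.e. 5.40 to 2 decimal places.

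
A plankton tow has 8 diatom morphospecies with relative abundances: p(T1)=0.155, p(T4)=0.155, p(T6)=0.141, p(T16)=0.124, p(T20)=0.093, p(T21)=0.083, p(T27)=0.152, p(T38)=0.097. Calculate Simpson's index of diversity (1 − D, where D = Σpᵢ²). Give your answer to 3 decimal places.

0.869

D = 0.155² + 0.155² + 0.141² + 0.124² + 0.093² + 0.083² + 0.152² + 0.097² = 0.02403 + 0.02403 + 0.01988 + 0.01538 + 0.00865 + 0.00689 + 0.02310 + 0.00941 = 0.13136 (working shown to 5 dp, full precision carried).
So 1 − D = 0.86864, i.e. 0.869 to 3 decimal places.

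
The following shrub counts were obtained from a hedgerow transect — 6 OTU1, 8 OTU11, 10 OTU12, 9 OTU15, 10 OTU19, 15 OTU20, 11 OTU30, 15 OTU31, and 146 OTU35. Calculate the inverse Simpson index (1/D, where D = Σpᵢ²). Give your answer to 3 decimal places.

2.376

Total N = 6+8+10+9+10+15+11+15+146 = 230, so the proportions are 0.026087, 0.034783, 0.043478, 0.03913, 0.043478, 0.065217, 0.047826, 0.065217, 0.634783 (working shown to 6 dp, full precision carried).
D = 0.026087² + 0.034783² + 0.043478² + 0.03913² + 0.043478² + 0.065217² + 0.047826² + 0.065217² + 0.634783² = 0.000681 + 0.001210 + 0.001890 + 0.001531 + 0.001890 + 0.004253 + 0.002287 + 0.004253 + 0.402949 = 0.420945.
So 1/D = 2.37561, i.e. 2.376 to 3 decimal places.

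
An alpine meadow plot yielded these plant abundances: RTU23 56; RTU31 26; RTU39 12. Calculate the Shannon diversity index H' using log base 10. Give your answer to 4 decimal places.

0.4025

Total N = 56+26+12 = 94, so the proportions are 0.595745, 0.276596, 0.12766 (working shown to 6 dp, full precision carried).
Each pᵢ log₁₀ pᵢ term: 0.595745×(-0.224940)=-0.134007, 0.276596×(-0.558155)=-0.154383, 0.12766×(-0.893947)=-0.114121.
Sum = -0.402511, so H' = 0.4025.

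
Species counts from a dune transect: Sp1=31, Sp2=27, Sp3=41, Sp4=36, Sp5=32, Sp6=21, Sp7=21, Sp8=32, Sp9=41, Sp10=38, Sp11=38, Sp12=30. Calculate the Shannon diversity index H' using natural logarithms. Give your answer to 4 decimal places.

2.4632

Total N = 31+27+41+36+32+21+21+32+41+38+38+30 = 388, so the proportions are 0.079897, 0.069588, 0.10567, 0.092784, 0.082474, 0.054124, 0.054124, 0.082474, 0.10567, 0.097938, 0.097938, 0.07732 (working shown to 6 dp, full precision carried).
Each pᵢ ln pᵢ term: 0.079897×(-2.527018)=-0.201901, 0.069588×(-2.665168)=-0.185463, 0.10567×(-2.247433)=-0.237487, 0.092784×(-2.377486)=-0.220592, 0.082474×(-2.495269)=-0.205795, 0.054124×(-2.916483)=-0.157851, 0.054124×(-2.916483)=-0.157851, 0.082474×(-2.495269)=-0.205795, 0.10567×(-2.247433)=-0.237487, 0.097938×(-2.323419)=-0.227551, 0.097938×(-2.323419)=-0.227551, 0.07732×(-2.559808)=-0.197923.
Sum = -2.463247, so H' = 2.4632.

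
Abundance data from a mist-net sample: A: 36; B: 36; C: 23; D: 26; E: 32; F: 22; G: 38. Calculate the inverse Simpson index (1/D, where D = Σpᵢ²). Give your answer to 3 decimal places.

6.722

Total N = 36+36+23+26+32+22+38 = 213, so the proportions are 0.1690141, 0.1690141, 0.1079812, 0.1220657, 0.1502347, 0.1032864, 0.1784038 (working shown to 7 dp, full precision carried).
D = 0.1690141² + 0.1690141² + 0.1079812² + 0.1220657² + 0.1502347² + 0.1032864² + 0.1784038² = 0.0285658 + 0.0285658 + 0.0116599 + 0.0149000 + 0.0225705 + 0.0106681 + 0.0318279 = 0.1487580.
So 1/D = 6.72233, i.e. 6.722 to 3 decimal places.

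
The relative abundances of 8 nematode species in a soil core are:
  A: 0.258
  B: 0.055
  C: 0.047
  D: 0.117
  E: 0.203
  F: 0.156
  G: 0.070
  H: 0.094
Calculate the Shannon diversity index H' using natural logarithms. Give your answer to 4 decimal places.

Each pᵢ ln pᵢ term (working shown to 6 dp, full precision carried): 0.258×(-1.354796)=-0.349537, 0.055×(-2.900422)=-0.159523, 0.047×(-3.057608)=-0.143708, 0.117×(-2.145581)=-0.251033, 0.203×(-1.594549)=-0.323694, 0.156×(-1.857899)=-0.289832, 0.07×(-2.659260)=-0.186148, 0.094×(-2.364460)=-0.222259.
Sum = -1.925734, so H' = 1.9257.

1.9257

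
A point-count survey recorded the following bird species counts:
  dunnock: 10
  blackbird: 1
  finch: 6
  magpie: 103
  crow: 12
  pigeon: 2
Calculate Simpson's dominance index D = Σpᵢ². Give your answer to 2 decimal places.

Total N = 10+1+6+103+12+2 = 134, so the proportions are 0.0746, 0.0075, 0.0448, 0.7687, 0.0896, 0.0149 (working shown to 4 dp, full precision carried).
D = 0.0746² + 0.0075² + 0.0448² + 0.7687² + 0.0896² + 0.0149² = 0.0056 + 0.0001 + 0.0020 + 0.5908 + 0.0080 + 0.0002 = 0.6067.
To 2 decimal places, D = 0.61.

0.61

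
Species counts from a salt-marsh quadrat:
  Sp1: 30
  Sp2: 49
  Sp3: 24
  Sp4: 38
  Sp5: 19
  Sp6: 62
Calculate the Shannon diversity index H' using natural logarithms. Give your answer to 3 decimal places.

Total N = 30+49+24+38+19+62 = 222, so the proportions are 0.13514, 0.22072, 0.10811, 0.17117, 0.08559, 0.27928 (working shown to 5 dp, full precision carried).
Each pᵢ ln pᵢ term: 0.13514×(-2.00148)=-0.27047, 0.22072×(-1.51086)=-0.33348, 0.10811×(-2.22462)=-0.24050, 0.17117×(-1.76509)=-0.30213, 0.08559×(-2.45824)=-0.21039, 0.27928×(-1.27554)=-0.35623.
Sum = -1.71320, so H' = 1.713.

1.713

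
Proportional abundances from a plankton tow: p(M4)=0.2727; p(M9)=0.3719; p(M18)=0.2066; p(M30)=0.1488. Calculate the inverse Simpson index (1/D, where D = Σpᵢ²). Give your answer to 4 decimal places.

3.6036

D = 0.2727² + 0.3719² + 0.2066² + 0.1488² = 0.07436529 + 0.13830961 + 0.04268356 + 0.02214144 = 0.27749990 (working shown to 8 dp, full precision carried).
So 1/D = 3.603605, i.e. 3.6036 to 4 decimal places.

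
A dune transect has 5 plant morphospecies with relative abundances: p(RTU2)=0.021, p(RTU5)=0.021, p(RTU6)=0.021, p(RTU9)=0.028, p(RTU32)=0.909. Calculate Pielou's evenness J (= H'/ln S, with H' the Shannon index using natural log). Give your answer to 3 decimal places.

0.267

H' = −Σ pᵢ ln pᵢ = −((-0.08113) + (-0.08113) + (-0.08113) + (-0.10012) + (-0.08673)) = 0.43023 (working shown to 5 dp, full precision carried).
With S = 5 species, ln S = 1.60944, so J = 0.43023/1.60944 = 0.26732, i.e. 0.267 to 3 decimal places.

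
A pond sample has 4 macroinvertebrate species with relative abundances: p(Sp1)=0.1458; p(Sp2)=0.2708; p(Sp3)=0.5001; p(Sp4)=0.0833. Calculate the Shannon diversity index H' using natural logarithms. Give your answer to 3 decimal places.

Each pᵢ ln pᵢ term (working shown to 5 dp, full precision carried): 0.1458×(-1.92552)=-0.28074, 0.2708×(-1.30637)=-0.35377, 0.5001×(-0.69295)=-0.34654, 0.0833×(-2.48531)=-0.20703.
Sum = -1.18808, so H' = 1.188.

1.188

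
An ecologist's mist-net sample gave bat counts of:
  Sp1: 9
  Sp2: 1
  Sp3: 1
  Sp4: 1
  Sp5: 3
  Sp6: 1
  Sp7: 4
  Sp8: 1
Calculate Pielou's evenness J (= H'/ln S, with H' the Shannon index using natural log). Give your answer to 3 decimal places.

Total N = 9+1+1+1+3+1+4+1 = 21, so the proportions are 0.42857, 0.04762, 0.04762, 0.04762, 0.14286, 0.04762, 0.19048, 0.04762 (working shown to 5 dp, full precision carried).
H' = −Σ pᵢ ln pᵢ = −((-0.36313) + (-0.14498) + (-0.14498) + (-0.14498) + (-0.27799) + (-0.14498) + (-0.31585) + (-0.14498)) = 1.68185.
With S = 8 species, ln S = 2.07944, so J = 1.68185/2.07944 = 0.80880, i.e. 0.809 to 3 decimal places.

0.809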